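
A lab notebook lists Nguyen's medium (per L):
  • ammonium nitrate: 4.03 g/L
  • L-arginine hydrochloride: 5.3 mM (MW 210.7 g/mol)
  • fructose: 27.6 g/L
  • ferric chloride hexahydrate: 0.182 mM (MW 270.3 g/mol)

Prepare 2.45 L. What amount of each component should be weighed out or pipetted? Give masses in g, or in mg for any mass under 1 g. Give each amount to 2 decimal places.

Scale factor relative to 1 L: 2.45.
ammonium nitrate: 4.03 g/L × 2.45 L = 9.87 g
L-arginine hydrochloride: 5.3 mmol/L × 210.7 g/mol × 2.45 L ÷ 1000 = 2.74 g
fructose: 27.6 g/L × 2.45 L = 67.62 g
ferric chloride hexahydrate: 0.182 mmol/L × 270.3 mg/mmol × 2.45 L = 120.53 mg

ammonium nitrate 9.87 g; L-arginine hydrochloride 2.74 g; fructose 67.62 g; ferric chloride hexahydrate 120.53 mg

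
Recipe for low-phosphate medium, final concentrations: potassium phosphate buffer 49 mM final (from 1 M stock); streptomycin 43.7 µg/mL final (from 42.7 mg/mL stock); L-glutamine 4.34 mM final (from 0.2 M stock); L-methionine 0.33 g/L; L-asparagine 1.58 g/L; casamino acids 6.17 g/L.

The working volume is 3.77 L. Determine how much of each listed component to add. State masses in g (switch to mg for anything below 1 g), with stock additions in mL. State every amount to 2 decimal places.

Working volume: 3.77 L.
potassium phosphate buffer: C1V1 = C2V2 → 49 mM × 3770 mL ÷ 1000 mM = 184.73 mL
streptomycin: V = C2·V2/C1 = 43.7 µg/mL × 3770 mL ÷ 42700 µg/mL = 3.86 mL
L-glutamine: V = C2·V2/C1 = 4.34 mM × 3770 mL ÷ 200 mM = 81.81 mL
L-methionine: 0.33 g/L × 3.77 L = 1.24 g
L-asparagine: 1.58 g/L × 3.77 L = 5.96 g
casamino acids: 6.17 g/L × 3.77 L = 23.26 g

potassium phosphate buffer 184.73 mL; streptomycin 3.86 mL; L-glutamine 81.81 mL; L-methionine 1.24 g; L-asparagine 5.96 g; casamino acids 23.26 g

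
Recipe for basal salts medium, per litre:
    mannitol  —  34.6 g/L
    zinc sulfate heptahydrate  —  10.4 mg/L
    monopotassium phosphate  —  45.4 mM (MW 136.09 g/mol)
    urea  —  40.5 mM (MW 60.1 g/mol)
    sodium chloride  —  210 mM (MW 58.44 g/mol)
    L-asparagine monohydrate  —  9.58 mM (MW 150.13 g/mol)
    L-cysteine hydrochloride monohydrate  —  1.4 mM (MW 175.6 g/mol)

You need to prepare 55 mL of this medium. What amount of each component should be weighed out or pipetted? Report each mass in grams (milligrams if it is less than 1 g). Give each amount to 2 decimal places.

mannitol 1.90 g; zinc sulfate heptahydrate 0.57 mg; monopotassium phosphate 339.82 mg; urea 133.87 mg; sodium chloride 674.98 mg; L-asparagine monohydrate 79.10 mg; L-cysteine hydrochloride monohydrate 13.52 mg

Target volume = 55 mL = 0.055 L.
mannitol: 34.6 g/L × 0.055 L = 1.90 g
zinc sulfate heptahydrate: 10.4 mg/L × 0.055 L = 0.57 mg
monopotassium phosphate: 45.4 mmol/L × 136.09 mg/mmol × 0.055 L = 339.82 mg
urea: 40.5 mmol/L × 60.1 mg/mmol × 0.055 L = 133.87 mg
sodium chloride: 210 mmol/L × 58.44 mg/mmol × 0.055 L = 674.98 mg
L-asparagine monohydrate: 9.58 mmol/L × 150.13 mg/mmol × 0.055 L = 79.10 mg
L-cysteine hydrochloride monohydrate: 1.4 mmol/L × 175.6 mg/mmol × 0.055 L = 13.52 mg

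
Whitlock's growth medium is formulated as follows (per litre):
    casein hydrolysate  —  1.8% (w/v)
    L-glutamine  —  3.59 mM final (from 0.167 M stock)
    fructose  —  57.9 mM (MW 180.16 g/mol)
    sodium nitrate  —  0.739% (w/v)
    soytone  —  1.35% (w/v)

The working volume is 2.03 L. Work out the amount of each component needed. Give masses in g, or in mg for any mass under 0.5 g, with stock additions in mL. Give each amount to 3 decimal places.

casein hydrolysate 36.540 g; L-glutamine 43.639 mL; fructose 21.175 g; sodium nitrate 15.002 g; soytone 27.405 g

Working volume: 2.03 L.
casein hydrolysate: 1.8% w/v = 18 g/L → 18 × 2.03 L = 36.540 g
L-glutamine: C1V1 = C2V2 → 3.59 mM × 2030 mL ÷ 167 mM = 43.639 mL
fructose: 57.9 mmol/L × 180.16 g/mol × 2.03 L ÷ 1000 = 21.175 g
sodium nitrate: 0.739% w/v = 7.39 g/L → 7.39 × 2.03 L = 15.002 g
soytone: 1.35 g per 100 mL × 2030 mL ÷ 100 = 27.405 g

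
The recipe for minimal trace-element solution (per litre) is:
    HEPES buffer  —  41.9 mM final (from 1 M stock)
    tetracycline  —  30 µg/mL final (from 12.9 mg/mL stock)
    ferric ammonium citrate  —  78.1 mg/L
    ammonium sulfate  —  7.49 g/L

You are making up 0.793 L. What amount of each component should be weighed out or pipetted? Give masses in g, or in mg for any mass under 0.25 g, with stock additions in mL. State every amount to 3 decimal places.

Working volume: 0.793 L.
HEPES buffer: C1V1 = C2V2 → 41.9 mM × 793 mL ÷ 1000 mM = 33.227 mL
tetracycline: dilute stock: 30 µg/mL × 793 mL ÷ 12900 µg/mL = 1.844 mL
ferric ammonium citrate: 78.1 mg/L × 0.793 L = 61.933 mg
ammonium sulfate: 7.49 g/L × 0.793 L = 5.940 g

HEPES buffer 33.227 mL; tetracycline 1.844 mL; ferric ammonium citrate 61.933 mg; ammonium sulfate 5.940 g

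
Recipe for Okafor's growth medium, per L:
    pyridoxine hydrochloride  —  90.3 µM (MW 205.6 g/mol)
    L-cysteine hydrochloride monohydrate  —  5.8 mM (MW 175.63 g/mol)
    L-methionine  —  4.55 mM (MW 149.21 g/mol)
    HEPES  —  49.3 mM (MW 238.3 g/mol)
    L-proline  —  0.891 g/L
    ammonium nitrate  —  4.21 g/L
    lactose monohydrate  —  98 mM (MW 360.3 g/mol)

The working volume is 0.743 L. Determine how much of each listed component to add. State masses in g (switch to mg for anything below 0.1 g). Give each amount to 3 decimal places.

Scale factor relative to 1 L: 0.743.
pyridoxine hydrochloride: 90.3 µmol/L × 205.6 g/mol × 0.743 L ÷ 1000 = 13.794 mg
L-cysteine hydrochloride monohydrate: 5.8 mmol/L × 175.63 g/mol × 0.743 L ÷ 1000 = 0.757 g
L-methionine: 4.55 mmol/L × 149.21 g/mol × 0.743 L ÷ 1000 = 0.504 g
HEPES: 49.3 mmol/L × 238.3 g/mol × 0.743 L ÷ 1000 = 8.729 g
L-proline: 0.891 g/L × 0.743 L = 0.662 g
ammonium nitrate: 4.21 g/L × 0.743 L = 3.128 g
lactose monohydrate: 98 mmol/L × 360.3 g/mol × 0.743 L ÷ 1000 = 26.235 g

pyridoxine hydrochloride 13.794 mg; L-cysteine hydrochloride monohydrate 0.757 g; L-methionine 0.504 g; HEPES 8.729 g; L-proline 0.662 g; ammonium nitrate 3.128 g; lactose monohydrate 26.235 g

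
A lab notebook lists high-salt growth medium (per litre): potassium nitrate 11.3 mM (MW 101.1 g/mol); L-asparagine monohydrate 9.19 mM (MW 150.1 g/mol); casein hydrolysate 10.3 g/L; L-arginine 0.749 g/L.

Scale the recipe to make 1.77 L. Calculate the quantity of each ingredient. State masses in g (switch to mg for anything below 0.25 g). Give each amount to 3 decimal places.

Working volume: 1.77 L.
potassium nitrate: 11.3 mmol/L × 101.1 g/mol × 1.77 L ÷ 1000 = 2.022 g
L-asparagine monohydrate: 9.19 mmol/L × 150.1 g/mol × 1.77 L ÷ 1000 = 2.442 g
casein hydrolysate: 10.3 g/L × 1.77 L = 18.231 g
L-arginine: 0.749 g/L × 1.77 L = 1.326 g

potassium nitrate 2.022 g; L-asparagine monohydrate 2.442 g; casein hydrolysate 18.231 g; L-arginine 1.326 g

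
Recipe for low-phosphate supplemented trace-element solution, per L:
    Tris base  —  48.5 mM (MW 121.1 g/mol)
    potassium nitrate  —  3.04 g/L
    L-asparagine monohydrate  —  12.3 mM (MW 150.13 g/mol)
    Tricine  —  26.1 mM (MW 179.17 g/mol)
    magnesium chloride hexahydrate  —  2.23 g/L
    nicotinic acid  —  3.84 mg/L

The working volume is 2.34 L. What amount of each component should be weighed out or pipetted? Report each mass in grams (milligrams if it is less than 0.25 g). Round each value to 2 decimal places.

Working volume: 2.34 L.
Tris base: 48.5 mmol/L × 121.1 g/mol × 2.34 L ÷ 1000 = 13.74 g
potassium nitrate: 3.04 g/L × 2.34 L = 7.11 g
L-asparagine monohydrate: 12.3 mmol/L × 150.13 g/mol × 2.34 L ÷ 1000 = 4.32 g
Tricine: 26.1 mmol/L × 179.17 g/mol × 2.34 L ÷ 1000 = 10.94 g
magnesium chloride hexahydrate: 2.23 g/L × 2.34 L = 5.22 g
nicotinic acid: 3.84 mg/L × 2.34 L = 8.99 mg

Tris base 13.74 g; potassium nitrate 7.11 g; L-asparagine monohydrate 4.32 g; Tricine 10.94 g; magnesium chloride hexahydrate 5.22 g; nicotinic acid 8.99 mg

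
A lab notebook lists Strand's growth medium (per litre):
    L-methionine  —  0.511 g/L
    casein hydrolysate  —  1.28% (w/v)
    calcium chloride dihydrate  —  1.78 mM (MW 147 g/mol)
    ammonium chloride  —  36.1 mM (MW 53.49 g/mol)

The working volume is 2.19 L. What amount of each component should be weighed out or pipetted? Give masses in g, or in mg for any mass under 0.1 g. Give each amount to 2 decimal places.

L-methionine 1.12 g; casein hydrolysate 28.03 g; calcium chloride dihydrate 0.57 g; ammonium chloride 4.23 g

Working volume: 2.19 L.
L-methionine: 0.511 g/L × 2.19 L = 1.12 g
casein hydrolysate: 1.28% w/v = 12.8 g/L → 12.8 × 2.19 L = 28.03 g
calcium chloride dihydrate: 1.78 mmol/L × 147 g/mol × 2.19 L ÷ 1000 = 0.57 g
ammonium chloride: 36.1 mmol/L × 53.49 g/mol × 2.19 L ÷ 1000 = 4.23 g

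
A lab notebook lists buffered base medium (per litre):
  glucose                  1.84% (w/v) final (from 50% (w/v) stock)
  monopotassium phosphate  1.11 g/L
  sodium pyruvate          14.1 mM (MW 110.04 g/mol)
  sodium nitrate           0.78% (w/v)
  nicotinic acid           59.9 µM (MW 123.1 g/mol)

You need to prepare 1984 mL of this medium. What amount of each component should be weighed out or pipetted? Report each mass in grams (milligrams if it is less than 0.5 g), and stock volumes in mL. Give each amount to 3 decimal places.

Working volume: 1984 mL = 1.984 L.
glucose: dilute stock: 1.84% ÷ 50% × 1984 mL = 73.011 mL
monopotassium phosphate: 1.11 g/L × 1.984 L = 2.202 g
sodium pyruvate: 14.1 mmol/L × 110.04 g/mol × 1.984 L ÷ 1000 = 3.078 g
sodium nitrate: 0.78 g per 100 mL × 1984 mL ÷ 100 = 15.475 g
nicotinic acid: 59.9 µmol/L × 123.1 g/mol × 1.984 L ÷ 1000 = 14.629 mg

glucose 73.011 mL; monopotassium phosphate 2.202 g; sodium pyruvate 3.078 g; sodium nitrate 15.475 g; nicotinic acid 14.629 mg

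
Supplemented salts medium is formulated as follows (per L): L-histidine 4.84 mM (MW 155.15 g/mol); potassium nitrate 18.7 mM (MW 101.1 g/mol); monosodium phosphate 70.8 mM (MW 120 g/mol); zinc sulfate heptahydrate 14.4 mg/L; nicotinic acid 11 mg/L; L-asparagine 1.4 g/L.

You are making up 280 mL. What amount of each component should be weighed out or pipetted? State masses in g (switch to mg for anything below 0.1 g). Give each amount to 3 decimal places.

L-histidine 0.210 g; potassium nitrate 0.529 g; monosodium phosphate 2.379 g; zinc sulfate heptahydrate 4.032 mg; nicotinic acid 3.080 mg; L-asparagine 0.392 g

Target volume = 280 mL = 0.28 L.
L-histidine: 4.84 mmol/L × 155.15 g/mol × 0.28 L ÷ 1000 = 0.210 g
potassium nitrate: 18.7 mmol/L × 101.1 g/mol × 0.28 L ÷ 1000 = 0.529 g
monosodium phosphate: 70.8 mmol/L × 120 g/mol × 0.28 L ÷ 1000 = 2.379 g
zinc sulfate heptahydrate: 14.4 mg/L × 0.28 L = 4.032 mg
nicotinic acid: 11 mg/L × 0.28 L = 3.080 mg
L-asparagine: 1.4 g/L × 0.28 L = 0.392 g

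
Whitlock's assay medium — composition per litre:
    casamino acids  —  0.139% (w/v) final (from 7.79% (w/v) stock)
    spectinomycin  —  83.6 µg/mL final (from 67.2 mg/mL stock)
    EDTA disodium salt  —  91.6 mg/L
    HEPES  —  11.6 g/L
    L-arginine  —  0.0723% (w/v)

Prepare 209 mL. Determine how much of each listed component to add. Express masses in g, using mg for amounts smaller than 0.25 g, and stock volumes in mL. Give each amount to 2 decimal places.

casamino acids 3.73 mL; spectinomycin 0.26 mL; EDTA disodium salt 19.14 mg; HEPES 2.42 g; L-arginine 151.11 mg

Scale factor relative to 1 L: 0.209.
casamino acids: C1V1 = C2V2 → 0.139% ÷ 7.79% × 209 mL = 3.73 mL
spectinomycin: C1V1 = C2V2 → 83.6 µg/mL × 209 mL ÷ 67200 µg/mL = 0.26 mL
EDTA disodium salt: 91.6 mg/L × 0.209 L = 19.14 mg
HEPES: 11.6 g/L × 0.209 L = 2.42 g
L-arginine: 0.0723% w/v = 0.723 g/L → 0.723 × 0.209 L = 0.151107 g = 151.11 mg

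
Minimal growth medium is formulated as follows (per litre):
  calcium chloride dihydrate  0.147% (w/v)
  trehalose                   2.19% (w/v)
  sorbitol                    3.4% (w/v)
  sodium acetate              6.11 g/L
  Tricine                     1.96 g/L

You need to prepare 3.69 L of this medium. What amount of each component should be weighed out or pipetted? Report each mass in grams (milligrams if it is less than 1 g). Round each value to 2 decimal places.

calcium chloride dihydrate 5.42 g; trehalose 80.81 g; sorbitol 125.46 g; sodium acetate 22.55 g; Tricine 7.23 g

Working volume: 3.69 L.
calcium chloride dihydrate: 0.147 g per 100 mL × 3690 mL ÷ 100 = 5.42 g
trehalose: 2.19 g per 100 mL × 3690 mL ÷ 100 = 80.81 g
sorbitol: 3.4 g per 100 mL × 3690 mL ÷ 100 = 125.46 g
sodium acetate: 6.11 g/L × 3.69 L = 22.55 g
Tricine: 1.96 g/L × 3.69 L = 7.23 g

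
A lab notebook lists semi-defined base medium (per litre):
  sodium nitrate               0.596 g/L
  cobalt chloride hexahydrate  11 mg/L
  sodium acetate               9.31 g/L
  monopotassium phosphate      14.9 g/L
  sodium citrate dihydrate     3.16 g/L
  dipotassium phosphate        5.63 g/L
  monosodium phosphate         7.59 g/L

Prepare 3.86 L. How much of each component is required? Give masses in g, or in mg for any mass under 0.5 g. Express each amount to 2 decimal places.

sodium nitrate 2.30 g; cobalt chloride hexahydrate 42.46 mg; sodium acetate 35.94 g; monopotassium phosphate 57.51 g; sodium citrate dihydrate 12.20 g; dipotassium phosphate 21.73 g; monosodium phosphate 29.30 g

Working volume: 3.86 L.
sodium nitrate: 0.596 g/L × 3.86 L = 2.30 g
cobalt chloride hexahydrate: 11 mg/L × 3.86 L = 42.46 mg
sodium acetate: 9.31 g/L × 3.86 L = 35.94 g
monopotassium phosphate: 14.9 g/L × 3.86 L = 57.51 g
sodium citrate dihydrate: 3.16 g/L × 3.86 L = 12.20 g
dipotassium phosphate: 5.63 g/L × 3.86 L = 21.73 g
monosodium phosphate: 7.59 g/L × 3.86 L = 29.30 g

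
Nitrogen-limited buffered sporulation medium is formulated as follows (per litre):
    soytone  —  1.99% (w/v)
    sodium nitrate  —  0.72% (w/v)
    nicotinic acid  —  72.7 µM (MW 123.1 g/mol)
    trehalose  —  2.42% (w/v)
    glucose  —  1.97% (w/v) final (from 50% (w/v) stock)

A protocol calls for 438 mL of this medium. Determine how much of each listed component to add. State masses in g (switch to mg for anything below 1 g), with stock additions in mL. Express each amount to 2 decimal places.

soytone 8.72 g; sodium nitrate 3.15 g; nicotinic acid 3.92 mg; trehalose 10.60 g; glucose 17.26 mL

Target volume = 438 mL = 0.438 L.
soytone: 1.99% w/v = 19.9 g/L → 19.9 × 0.438 L = 8.72 g
sodium nitrate: 0.72 g per 100 mL × 438 mL ÷ 100 = 3.15 g
nicotinic acid: 72.7 µmol/L × 123.1 g/mol × 0.438 L ÷ 1000 = 3.92 mg
trehalose: 2.42% w/v = 24.2 g/L → 24.2 × 0.438 L = 10.60 g
glucose: V = C2·V2/C1 = 1.97% ÷ 50% × 438 mL = 17.26 mL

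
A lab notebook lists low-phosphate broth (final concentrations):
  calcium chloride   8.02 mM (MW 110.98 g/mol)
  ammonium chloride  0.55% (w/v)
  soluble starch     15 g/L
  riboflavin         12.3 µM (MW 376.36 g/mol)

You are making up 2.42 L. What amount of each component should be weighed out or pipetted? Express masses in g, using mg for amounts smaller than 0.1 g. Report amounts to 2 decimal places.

Scale factor relative to 1 L: 2.42.
calcium chloride: 8.02 mmol/L × 110.98 g/mol × 2.42 L ÷ 1000 = 2.15 g
ammonium chloride: 0.55 g per 100 mL × 2420 mL ÷ 100 = 13.31 g
soluble starch: 15 g/L × 2.42 L = 36.30 g
riboflavin: 12.3 µmol/L × 376.36 g/mol × 2.42 L ÷ 1000 = 11.20 mg

calcium chloride 2.15 g; ammonium chloride 13.31 g; soluble starch 36.30 g; riboflavin 11.20 mg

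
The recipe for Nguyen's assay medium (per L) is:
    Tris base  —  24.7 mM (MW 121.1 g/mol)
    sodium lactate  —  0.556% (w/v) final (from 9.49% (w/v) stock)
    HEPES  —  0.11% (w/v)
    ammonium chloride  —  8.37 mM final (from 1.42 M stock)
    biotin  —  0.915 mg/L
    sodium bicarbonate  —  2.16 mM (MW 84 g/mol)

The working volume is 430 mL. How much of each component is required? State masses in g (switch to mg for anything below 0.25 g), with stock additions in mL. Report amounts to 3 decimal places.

Scale factor relative to 1 L: 0.43.
Tris base: 24.7 mmol/L × 121.1 g/mol × 0.43 L ÷ 1000 = 1.286 g
sodium lactate: C1V1 = C2V2 → 0.556% ÷ 9.49% × 430 mL = 25.193 mL
HEPES: 0.11 g per 100 mL × 430 mL ÷ 100 = 0.473 g
ammonium chloride: dilute stock: 8.37 mM × 430 mL ÷ 1420 mM = 2.535 mL
biotin: 0.915 mg/L × 0.43 L = 0.393 mg
sodium bicarbonate: 2.16 mmol/L × 84 mg/mmol × 0.43 L = 78.019 mg

Tris base 1.286 g; sodium lactate 25.193 mL; HEPES 0.473 g; ammonium chloride 2.535 mL; biotin 0.393 mg; sodium bicarbonate 78.019 mg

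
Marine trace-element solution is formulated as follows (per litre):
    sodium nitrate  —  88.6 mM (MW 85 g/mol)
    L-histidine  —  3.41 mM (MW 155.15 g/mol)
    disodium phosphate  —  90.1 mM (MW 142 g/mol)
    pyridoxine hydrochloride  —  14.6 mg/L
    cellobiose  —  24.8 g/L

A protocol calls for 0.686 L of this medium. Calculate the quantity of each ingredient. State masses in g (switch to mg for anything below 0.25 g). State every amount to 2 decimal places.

sodium nitrate 5.17 g; L-histidine 0.36 g; disodium phosphate 8.78 g; pyridoxine hydrochloride 10.02 mg; cellobiose 17.01 g

Scale factor relative to 1 L: 0.686.
sodium nitrate: 88.6 mmol/L × 85 g/mol × 0.686 L ÷ 1000 = 5.17 g
L-histidine: 3.41 mmol/L × 155.15 g/mol × 0.686 L ÷ 1000 = 0.36 g
disodium phosphate: 90.1 mmol/L × 142 g/mol × 0.686 L ÷ 1000 = 8.78 g
pyridoxine hydrochloride: 14.6 mg/L × 0.686 L = 10.02 mg
cellobiose: 24.8 g/L × 0.686 L = 17.01 g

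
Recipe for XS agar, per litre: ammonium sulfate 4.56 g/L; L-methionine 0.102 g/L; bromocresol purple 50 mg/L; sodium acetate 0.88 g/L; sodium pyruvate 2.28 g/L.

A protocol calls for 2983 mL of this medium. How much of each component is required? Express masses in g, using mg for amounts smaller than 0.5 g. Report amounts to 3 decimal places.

Working volume: 2983 mL = 2.983 L.
ammonium sulfate: 4.56 g/L × 2.983 L = 13.602 g
L-methionine: 0.102 g/L × 2.983 L = 0.304266 g = 304.266 mg
bromocresol purple: 50 mg/L × 2.983 L = 149.150 mg
sodium acetate: 0.88 g/L × 2.983 L = 2.625 g
sodium pyruvate: 2.28 g/L × 2.983 L = 6.801 g

ammonium sulfate 13.602 g; L-methionine 304.266 mg; bromocresol purple 149.150 mg; sodium acetate 2.625 g; sodium pyruvate 6.801 g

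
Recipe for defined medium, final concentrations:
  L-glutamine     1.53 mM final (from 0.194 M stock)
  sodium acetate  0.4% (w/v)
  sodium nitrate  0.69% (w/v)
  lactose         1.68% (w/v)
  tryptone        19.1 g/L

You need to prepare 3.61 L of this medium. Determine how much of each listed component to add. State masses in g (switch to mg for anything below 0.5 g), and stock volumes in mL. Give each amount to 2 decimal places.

L-glutamine 28.47 mL; sodium acetate 14.44 g; sodium nitrate 24.91 g; lactose 60.65 g; tryptone 68.95 g

Scale factor relative to 1 L: 3.61.
L-glutamine: C1V1 = C2V2 → 1.53 mM × 3610 mL ÷ 194 mM = 28.47 mL
sodium acetate: 0.4 g per 100 mL × 3610 mL ÷ 100 = 14.44 g
sodium nitrate: 0.69% w/v = 6.9 g/L → 6.9 × 3.61 L = 24.91 g
lactose: 1.68 g per 100 mL × 3610 mL ÷ 100 = 60.65 g
tryptone: 19.1 g/L × 3.61 L = 68.95 g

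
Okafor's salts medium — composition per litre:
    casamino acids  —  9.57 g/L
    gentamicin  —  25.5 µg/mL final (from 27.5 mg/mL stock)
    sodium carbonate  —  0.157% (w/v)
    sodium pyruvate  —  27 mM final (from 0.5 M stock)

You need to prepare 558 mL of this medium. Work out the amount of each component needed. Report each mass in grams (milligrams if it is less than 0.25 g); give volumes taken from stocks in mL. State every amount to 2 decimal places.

casamino acids 5.34 g; gentamicin 0.52 mL; sodium carbonate 0.88 g; sodium pyruvate 30.13 mL

Scale factor relative to 1 L: 0.558.
casamino acids: 9.57 g/L × 0.558 L = 5.34 g
gentamicin: V = C2·V2/C1 = 25.5 µg/mL × 558 mL ÷ 27500 µg/mL = 0.52 mL
sodium carbonate: 0.157 g per 100 mL × 558 mL ÷ 100 = 0.88 g
sodium pyruvate: dilute stock: 27 mM × 558 mL ÷ 500 mM = 30.13 mL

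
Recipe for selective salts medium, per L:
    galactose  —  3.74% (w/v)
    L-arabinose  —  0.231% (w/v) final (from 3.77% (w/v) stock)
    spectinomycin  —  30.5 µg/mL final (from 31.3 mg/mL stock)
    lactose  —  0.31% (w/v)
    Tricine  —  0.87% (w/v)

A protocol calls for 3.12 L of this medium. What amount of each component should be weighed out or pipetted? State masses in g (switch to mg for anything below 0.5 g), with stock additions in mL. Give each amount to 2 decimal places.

galactose 116.69 g; L-arabinose 191.17 mL; spectinomycin 3.04 mL; lactose 9.67 g; Tricine 27.14 g

Scale factor relative to 1 L: 3.12.
galactose: 3.74 g per 100 mL × 3120 mL ÷ 100 = 116.69 g
L-arabinose: V = C2·V2/C1 = 0.231% ÷ 3.77% × 3120 mL = 191.17 mL
spectinomycin: C1V1 = C2V2 → 30.5 µg/mL × 3120 mL ÷ 31300 µg/mL = 3.04 mL
lactose: 0.31 g per 100 mL × 3120 mL ÷ 100 = 9.67 g
Tricine: 0.87% w/v = 8.7 g/L → 8.7 × 3.12 L = 27.14 g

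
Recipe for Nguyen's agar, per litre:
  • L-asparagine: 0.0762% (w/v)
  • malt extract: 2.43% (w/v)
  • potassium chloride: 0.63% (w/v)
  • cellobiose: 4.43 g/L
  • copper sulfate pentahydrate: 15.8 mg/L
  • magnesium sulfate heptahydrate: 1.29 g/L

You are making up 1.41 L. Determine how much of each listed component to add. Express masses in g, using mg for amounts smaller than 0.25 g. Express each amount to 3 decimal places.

L-asparagine 1.074 g; malt extract 34.263 g; potassium chloride 8.883 g; cellobiose 6.246 g; copper sulfate pentahydrate 22.278 mg; magnesium sulfate heptahydrate 1.819 g

Scale factor relative to 1 L: 1.41.
L-asparagine: 0.0762% w/v = 0.762 g/L → 0.762 × 1.41 L = 1.074 g
malt extract: 2.43% w/v = 24.3 g/L → 24.3 × 1.41 L = 34.263 g
potassium chloride: 0.63% w/v = 6.3 g/L → 6.3 × 1.41 L = 8.883 g
cellobiose: 4.43 g/L × 1.41 L = 6.246 g
copper sulfate pentahydrate: 15.8 mg/L × 1.41 L = 22.278 mg
magnesium sulfate heptahydrate: 1.29 g/L × 1.41 L = 1.819 g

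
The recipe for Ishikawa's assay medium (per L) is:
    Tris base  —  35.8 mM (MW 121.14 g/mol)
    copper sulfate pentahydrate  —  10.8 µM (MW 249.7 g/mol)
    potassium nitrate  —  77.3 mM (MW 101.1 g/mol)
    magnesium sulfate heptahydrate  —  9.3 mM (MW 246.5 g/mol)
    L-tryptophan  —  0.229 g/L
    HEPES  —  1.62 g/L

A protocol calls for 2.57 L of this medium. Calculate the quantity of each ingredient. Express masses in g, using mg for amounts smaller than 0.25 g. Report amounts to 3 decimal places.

Tris base 11.146 g; copper sulfate pentahydrate 6.931 mg; potassium nitrate 20.085 g; magnesium sulfate heptahydrate 5.892 g; L-tryptophan 0.589 g; HEPES 4.163 g

Working volume: 2.57 L.
Tris base: 35.8 mmol/L × 121.14 g/mol × 2.57 L ÷ 1000 = 11.146 g
copper sulfate pentahydrate: 10.8 µmol/L × 249.7 g/mol × 2.57 L ÷ 1000 = 6.931 mg
potassium nitrate: 77.3 mmol/L × 101.1 g/mol × 2.57 L ÷ 1000 = 20.085 g
magnesium sulfate heptahydrate: 9.3 mmol/L × 246.5 g/mol × 2.57 L ÷ 1000 = 5.892 g
L-tryptophan: 0.229 g/L × 2.57 L = 0.589 g
HEPES: 1.62 g/L × 2.57 L = 4.163 g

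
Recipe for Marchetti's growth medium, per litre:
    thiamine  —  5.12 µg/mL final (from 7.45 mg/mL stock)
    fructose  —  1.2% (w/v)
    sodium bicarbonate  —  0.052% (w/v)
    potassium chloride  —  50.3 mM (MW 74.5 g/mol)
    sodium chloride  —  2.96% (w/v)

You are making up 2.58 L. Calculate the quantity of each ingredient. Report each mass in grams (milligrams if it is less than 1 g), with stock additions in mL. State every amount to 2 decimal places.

Working volume: 2.58 L.
thiamine: dilute stock: 5.12 µg/mL × 2580 mL ÷ 7450 µg/mL = 1.77 mL
fructose: 1.2 g per 100 mL × 2580 mL ÷ 100 = 30.96 g
sodium bicarbonate: 0.052% w/v = 0.52 g/L → 0.52 × 2.58 L = 1.34 g
potassium chloride: 50.3 mmol/L × 74.5 g/mol × 2.58 L ÷ 1000 = 9.67 g
sodium chloride: 2.96% w/v = 29.6 g/L → 29.6 × 2.58 L = 76.37 g

thiamine 1.77 mL; fructose 30.96 g; sodium bicarbonate 1.34 g; potassium chloride 9.67 g; sodium chloride 76.37 g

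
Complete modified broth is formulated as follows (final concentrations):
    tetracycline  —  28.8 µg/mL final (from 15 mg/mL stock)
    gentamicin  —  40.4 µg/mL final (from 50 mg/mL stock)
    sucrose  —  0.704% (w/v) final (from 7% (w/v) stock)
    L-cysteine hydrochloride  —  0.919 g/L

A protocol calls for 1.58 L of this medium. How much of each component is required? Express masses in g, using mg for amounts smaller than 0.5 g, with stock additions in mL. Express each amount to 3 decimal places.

Working volume: 1.58 L.
tetracycline: C1V1 = C2V2 → 28.8 µg/mL × 1580 mL ÷ 15000 µg/mL = 3.034 mL
gentamicin: C1V1 = C2V2 → 40.4 µg/mL × 1580 mL ÷ 50000 µg/mL = 1.277 mL
sucrose: dilute stock: 0.704% ÷ 7% × 1580 mL = 158.903 mL
L-cysteine hydrochloride: 0.919 g/L × 1.58 L = 1.452 g

tetracycline 3.034 mL; gentamicin 1.277 mL; sucrose 158.903 mL; L-cysteine hydrochloride 1.452 g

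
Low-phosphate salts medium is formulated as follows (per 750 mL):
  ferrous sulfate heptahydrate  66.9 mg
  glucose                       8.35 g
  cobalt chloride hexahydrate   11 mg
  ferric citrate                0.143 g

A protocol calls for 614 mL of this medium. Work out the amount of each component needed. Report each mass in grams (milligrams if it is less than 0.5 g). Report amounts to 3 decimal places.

ferrous sulfate heptahydrate 54.769 mg; glucose 6.836 g; cobalt chloride hexahydrate 9.005 mg; ferric citrate 117.069 mg

Ratio of target to recipe volume: 614 / 750 = 0.818667.
ferrous sulfate heptahydrate: 66.9 mg × (614 mL / 750 mL) = 54.769 mg
glucose: 8.35 g × (614 mL / 750 mL) = 6.836 g
cobalt chloride hexahydrate: 11 mg × (614 mL / 750 mL) = 9.005 mg
ferric citrate: 0.143 g × (614 mL / 750 mL) = 0.117069 g = 117.069 mg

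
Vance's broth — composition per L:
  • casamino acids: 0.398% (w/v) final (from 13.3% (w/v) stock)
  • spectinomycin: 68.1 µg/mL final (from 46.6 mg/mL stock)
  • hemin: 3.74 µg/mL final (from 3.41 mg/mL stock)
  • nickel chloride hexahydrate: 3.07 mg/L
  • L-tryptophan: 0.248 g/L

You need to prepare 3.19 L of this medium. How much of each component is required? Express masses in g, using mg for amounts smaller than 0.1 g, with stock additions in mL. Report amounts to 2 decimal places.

casamino acids 95.46 mL; spectinomycin 4.66 mL; hemin 3.50 mL; nickel chloride hexahydrate 9.79 mg; L-tryptophan 0.79 g

Scale factor relative to 1 L: 3.19.
casamino acids: C1V1 = C2V2 → 0.398% ÷ 13.3% × 3190 mL = 95.46 mL
spectinomycin: dilute stock: 68.1 µg/mL × 3190 mL ÷ 46600 µg/mL = 4.66 mL
hemin: dilute stock: 3.74 µg/mL × 3190 mL ÷ 3410 µg/mL = 3.50 mL
nickel chloride hexahydrate: 3.07 mg/L × 3.19 L = 9.79 mg
L-tryptophan: 0.248 g/L × 3.19 L = 0.79 g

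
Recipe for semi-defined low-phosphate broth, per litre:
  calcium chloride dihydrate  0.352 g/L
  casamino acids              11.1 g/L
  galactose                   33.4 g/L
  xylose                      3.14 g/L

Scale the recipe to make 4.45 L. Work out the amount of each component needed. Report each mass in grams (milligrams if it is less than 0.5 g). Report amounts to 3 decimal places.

calcium chloride dihydrate 1.566 g; casamino acids 49.395 g; galactose 148.630 g; xylose 13.973 g

Scale factor relative to 1 L: 4.45.
calcium chloride dihydrate: 0.352 g/L × 4.45 L = 1.566 g
casamino acids: 11.1 g/L × 4.45 L = 49.395 g
galactose: 33.4 g/L × 4.45 L = 148.630 g
xylose: 3.14 g/L × 4.45 L = 13.973 g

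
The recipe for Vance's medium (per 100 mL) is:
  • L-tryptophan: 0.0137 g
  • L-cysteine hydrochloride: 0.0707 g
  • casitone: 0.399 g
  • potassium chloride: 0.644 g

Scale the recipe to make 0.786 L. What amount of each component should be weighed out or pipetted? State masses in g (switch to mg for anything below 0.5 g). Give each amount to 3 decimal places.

L-tryptophan 107.682 mg; L-cysteine hydrochloride 0.556 g; casitone 3.136 g; potassium chloride 5.062 g

Ratio of target to recipe volume: 786 / 100 = 7.86.
L-tryptophan: 0.0137 g × (786 mL / 100 mL) = 0.107682 g = 107.682 mg
L-cysteine hydrochloride: 0.0707 g × (786 mL / 100 mL) = 0.556 g
casitone: 0.399 g × (786 mL / 100 mL) = 3.136 g
potassium chloride: 0.644 g × (786 mL / 100 mL) = 5.062 g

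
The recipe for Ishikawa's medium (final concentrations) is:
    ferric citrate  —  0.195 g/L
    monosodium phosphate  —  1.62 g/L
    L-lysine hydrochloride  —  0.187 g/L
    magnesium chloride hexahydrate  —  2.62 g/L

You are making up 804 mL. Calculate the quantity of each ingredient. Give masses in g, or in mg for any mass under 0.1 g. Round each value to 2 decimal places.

ferric citrate 0.16 g; monosodium phosphate 1.30 g; L-lysine hydrochloride 0.15 g; magnesium chloride hexahydrate 2.11 g

Target volume = 804 mL = 0.804 L.
ferric citrate: 0.195 g/L × 0.804 L = 0.16 g
monosodium phosphate: 1.62 g/L × 0.804 L = 1.30 g
L-lysine hydrochloride: 0.187 g/L × 0.804 L = 0.15 g
magnesium chloride hexahydrate: 2.62 g/L × 0.804 L = 2.11 g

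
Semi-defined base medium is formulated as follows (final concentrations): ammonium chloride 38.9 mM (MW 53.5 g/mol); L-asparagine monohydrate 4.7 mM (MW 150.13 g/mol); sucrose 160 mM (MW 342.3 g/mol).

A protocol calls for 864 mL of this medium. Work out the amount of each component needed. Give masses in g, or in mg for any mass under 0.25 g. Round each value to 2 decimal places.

ammonium chloride 1.80 g; L-asparagine monohydrate 0.61 g; sucrose 47.32 g

Working volume: 864 mL = 0.864 L.
ammonium chloride: 38.9 mmol/L × 53.5 g/mol × 0.864 L ÷ 1000 = 1.80 g
L-asparagine monohydrate: 4.7 mmol/L × 150.13 g/mol × 0.864 L ÷ 1000 = 0.61 g
sucrose: 160 mmol/L × 342.3 g/mol × 0.864 L ÷ 1000 = 47.32 g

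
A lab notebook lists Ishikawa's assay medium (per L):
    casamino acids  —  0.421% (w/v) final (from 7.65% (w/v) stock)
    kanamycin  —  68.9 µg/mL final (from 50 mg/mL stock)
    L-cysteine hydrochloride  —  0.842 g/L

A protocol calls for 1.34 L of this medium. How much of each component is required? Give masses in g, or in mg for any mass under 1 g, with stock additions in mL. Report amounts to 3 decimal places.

casamino acids 73.744 mL; kanamycin 1.847 mL; L-cysteine hydrochloride 1.128 g

Working volume: 1.34 L.
casamino acids: V = C2·V2/C1 = 0.421% ÷ 7.65% × 1340 mL = 73.744 mL
kanamycin: C1V1 = C2V2 → 68.9 µg/mL × 1340 mL ÷ 50000 µg/mL = 1.847 mL
L-cysteine hydrochloride: 0.842 g/L × 1.34 L = 1.128 g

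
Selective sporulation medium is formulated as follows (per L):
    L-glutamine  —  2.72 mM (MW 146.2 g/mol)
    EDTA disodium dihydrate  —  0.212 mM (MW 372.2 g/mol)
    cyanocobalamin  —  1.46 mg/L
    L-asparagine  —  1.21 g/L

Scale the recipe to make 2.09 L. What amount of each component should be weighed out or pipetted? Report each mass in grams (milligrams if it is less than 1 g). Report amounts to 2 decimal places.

L-glutamine 831.12 mg; EDTA disodium dihydrate 164.91 mg; cyanocobalamin 3.05 mg; L-asparagine 2.53 g

Working volume: 2.09 L.
L-glutamine: 2.72 mmol/L × 146.2 mg/mmol × 2.09 L = 831.12 mg
EDTA disodium dihydrate: 0.212 mmol/L × 372.2 mg/mmol × 2.09 L = 164.91 mg
cyanocobalamin: 1.46 mg/L × 2.09 L = 3.05 mg
L-asparagine: 1.21 g/L × 2.09 L = 2.53 g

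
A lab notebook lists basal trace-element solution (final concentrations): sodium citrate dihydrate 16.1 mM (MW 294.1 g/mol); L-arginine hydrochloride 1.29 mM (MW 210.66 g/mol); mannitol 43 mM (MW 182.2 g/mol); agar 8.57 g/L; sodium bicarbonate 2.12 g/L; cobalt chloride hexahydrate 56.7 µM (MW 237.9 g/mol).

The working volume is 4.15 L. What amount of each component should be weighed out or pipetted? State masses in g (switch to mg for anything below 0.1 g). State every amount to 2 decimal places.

sodium citrate dihydrate 19.65 g; L-arginine hydrochloride 1.13 g; mannitol 32.51 g; agar 35.57 g; sodium bicarbonate 8.80 g; cobalt chloride hexahydrate 55.98 mg

Scale factor relative to 1 L: 4.15.
sodium citrate dihydrate: 16.1 mmol/L × 294.1 g/mol × 4.15 L ÷ 1000 = 19.65 g
L-arginine hydrochloride: 1.29 mmol/L × 210.66 g/mol × 4.15 L ÷ 1000 = 1.13 g
mannitol: 43 mmol/L × 182.2 g/mol × 4.15 L ÷ 1000 = 32.51 g
agar: 8.57 g/L × 4.15 L = 35.57 g
sodium bicarbonate: 2.12 g/L × 4.15 L = 8.80 g
cobalt chloride hexahydrate: 56.7 µmol/L × 237.9 g/mol × 4.15 L ÷ 1000 = 55.98 mg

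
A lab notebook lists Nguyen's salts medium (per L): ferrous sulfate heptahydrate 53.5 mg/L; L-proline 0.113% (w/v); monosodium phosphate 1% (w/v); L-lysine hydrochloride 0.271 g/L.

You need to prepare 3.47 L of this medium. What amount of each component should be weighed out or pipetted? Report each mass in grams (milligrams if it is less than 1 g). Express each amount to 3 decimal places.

Scale factor relative to 1 L: 3.47.
ferrous sulfate heptahydrate: 53.5 mg/L × 3.47 L = 185.645 mg
L-proline: 0.113 g per 100 mL × 3470 mL ÷ 100 = 3.921 g
monosodium phosphate: 1% w/v = 10 g/L → 10 × 3.47 L = 34.700 g
L-lysine hydrochloride: 0.271 g/L × 3.47 L = 0.94037 g = 940.370 mg

ferrous sulfate heptahydrate 185.645 mg; L-proline 3.921 g; monosodium phosphate 34.700 g; L-lysine hydrochloride 940.370 mg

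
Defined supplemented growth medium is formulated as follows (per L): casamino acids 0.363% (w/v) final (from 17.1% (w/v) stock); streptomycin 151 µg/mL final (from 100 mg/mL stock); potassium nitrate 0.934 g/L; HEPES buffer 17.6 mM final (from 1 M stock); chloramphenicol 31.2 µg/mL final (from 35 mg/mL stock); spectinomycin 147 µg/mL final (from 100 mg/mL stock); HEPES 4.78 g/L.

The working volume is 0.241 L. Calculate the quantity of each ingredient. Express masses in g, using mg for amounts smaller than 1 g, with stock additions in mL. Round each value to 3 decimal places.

Scale factor relative to 1 L: 0.241.
casamino acids: C1V1 = C2V2 → 0.363% ÷ 17.1% × 241 mL = 5.116 mL
streptomycin: C1V1 = C2V2 → 151 µg/mL × 241 mL ÷ 100000 µg/mL = 0.364 mL
potassium nitrate: 0.934 g/L × 0.241 L = 0.225094 g = 225.094 mg
HEPES buffer: dilute stock: 17.6 mM × 241 mL ÷ 1000 mM = 4.242 mL
chloramphenicol: dilute stock: 31.2 µg/mL × 241 mL ÷ 35000 µg/mL = 0.215 mL
spectinomycin: dilute stock: 147 µg/mL × 241 mL ÷ 100000 µg/mL = 0.354 mL
HEPES: 4.78 g/L × 0.241 L = 1.152 g

casamino acids 5.116 mL; streptomycin 0.364 mL; potassium nitrate 225.094 mg; HEPES buffer 4.242 mL; chloramphenicol 0.215 mL; spectinomycin 0.354 mL; HEPES 1.152 g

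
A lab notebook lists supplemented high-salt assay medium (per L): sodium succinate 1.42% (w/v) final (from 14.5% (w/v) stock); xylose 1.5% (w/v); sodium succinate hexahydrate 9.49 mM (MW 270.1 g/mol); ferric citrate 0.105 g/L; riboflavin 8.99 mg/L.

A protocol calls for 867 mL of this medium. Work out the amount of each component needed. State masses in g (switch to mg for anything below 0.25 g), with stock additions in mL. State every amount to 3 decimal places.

Working volume: 867 mL = 0.867 L.
sodium succinate: dilute stock: 1.42% ÷ 14.5% × 867 mL = 84.906 mL
xylose: 1.5 g per 100 mL × 867 mL ÷ 100 = 13.005 g
sodium succinate hexahydrate: 9.49 mmol/L × 270.1 g/mol × 0.867 L ÷ 1000 = 2.222 g
ferric citrate: 0.105 g/L × 0.867 L = 0.091035 g = 91.035 mg
riboflavin: 8.99 mg/L × 0.867 L = 7.794 mg

sodium succinate 84.906 mL; xylose 13.005 g; sodium succinate hexahydrate 2.222 g; ferric citrate 91.035 mg; riboflavin 7.794 mg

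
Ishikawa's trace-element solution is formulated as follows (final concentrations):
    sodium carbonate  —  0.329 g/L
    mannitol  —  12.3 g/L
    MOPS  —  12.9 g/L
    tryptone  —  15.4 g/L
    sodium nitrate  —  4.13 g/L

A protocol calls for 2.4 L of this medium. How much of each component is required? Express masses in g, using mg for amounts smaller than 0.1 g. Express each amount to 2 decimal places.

sodium carbonate 0.79 g; mannitol 29.52 g; MOPS 30.96 g; tryptone 36.96 g; sodium nitrate 9.91 g

Working volume: 2.4 L.
sodium carbonate: 0.329 g/L × 2.4 L = 0.79 g
mannitol: 12.3 g/L × 2.4 L = 29.52 g
MOPS: 12.9 g/L × 2.4 L = 30.96 g
tryptone: 15.4 g/L × 2.4 L = 36.96 g
sodium nitrate: 4.13 g/L × 2.4 L = 9.91 g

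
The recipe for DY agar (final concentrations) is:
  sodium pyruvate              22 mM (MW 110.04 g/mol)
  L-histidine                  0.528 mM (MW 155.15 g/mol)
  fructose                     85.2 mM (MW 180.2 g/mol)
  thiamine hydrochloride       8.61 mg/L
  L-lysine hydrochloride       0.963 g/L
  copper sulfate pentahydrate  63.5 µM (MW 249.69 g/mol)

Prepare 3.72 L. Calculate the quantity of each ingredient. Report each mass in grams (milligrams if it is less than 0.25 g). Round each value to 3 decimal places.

sodium pyruvate 9.006 g; L-histidine 0.305 g; fructose 57.113 g; thiamine hydrochloride 32.029 mg; L-lysine hydrochloride 3.582 g; copper sulfate pentahydrate 58.982 mg

Scale factor relative to 1 L: 3.72.
sodium pyruvate: 22 mmol/L × 110.04 g/mol × 3.72 L ÷ 1000 = 9.006 g
L-histidine: 0.528 mmol/L × 155.15 g/mol × 3.72 L ÷ 1000 = 0.305 g
fructose: 85.2 mmol/L × 180.2 g/mol × 3.72 L ÷ 1000 = 57.113 g
thiamine hydrochloride: 8.61 mg/L × 3.72 L = 32.029 mg
L-lysine hydrochloride: 0.963 g/L × 3.72 L = 3.582 g
copper sulfate pentahydrate: 63.5 µmol/L × 249.69 g/mol × 3.72 L ÷ 1000 = 58.982 mg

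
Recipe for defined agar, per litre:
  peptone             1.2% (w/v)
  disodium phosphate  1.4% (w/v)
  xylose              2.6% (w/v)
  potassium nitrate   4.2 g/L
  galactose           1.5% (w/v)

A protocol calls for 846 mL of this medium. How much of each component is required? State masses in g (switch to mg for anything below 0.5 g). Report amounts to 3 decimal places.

Working volume: 846 mL = 0.846 L.
peptone: 1.2% w/v = 12 g/L → 12 × 0.846 L = 10.152 g
disodium phosphate: 1.4 g per 100 mL × 846 mL ÷ 100 = 11.844 g
xylose: 2.6 g per 100 mL × 846 mL ÷ 100 = 21.996 g
potassium nitrate: 4.2 g/L × 0.846 L = 3.553 g
galactose: 1.5% w/v = 15 g/L → 15 × 0.846 L = 12.690 g

peptone 10.152 g; disodium phosphate 11.844 g; xylose 21.996 g; potassium nitrate 3.553 g; galactose 12.690 g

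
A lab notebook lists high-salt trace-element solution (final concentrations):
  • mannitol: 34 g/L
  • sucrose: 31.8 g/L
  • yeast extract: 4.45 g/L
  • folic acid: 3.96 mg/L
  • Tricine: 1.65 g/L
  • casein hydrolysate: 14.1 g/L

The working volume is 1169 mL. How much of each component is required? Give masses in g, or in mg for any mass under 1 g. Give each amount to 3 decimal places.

Target volume = 1169 mL = 1.169 L.
mannitol: 34 g/L × 1.169 L = 39.746 g
sucrose: 31.8 g/L × 1.169 L = 37.174 g
yeast extract: 4.45 g/L × 1.169 L = 5.202 g
folic acid: 3.96 mg/L × 1.169 L = 4.629 mg
Tricine: 1.65 g/L × 1.169 L = 1.929 g
casein hydrolysate: 14.1 g/L × 1.169 L = 16.483 g

mannitol 39.746 g; sucrose 37.174 g; yeast extract 5.202 g; folic acid 4.629 mg; Tricine 1.929 g; casein hydrolysate 16.483 g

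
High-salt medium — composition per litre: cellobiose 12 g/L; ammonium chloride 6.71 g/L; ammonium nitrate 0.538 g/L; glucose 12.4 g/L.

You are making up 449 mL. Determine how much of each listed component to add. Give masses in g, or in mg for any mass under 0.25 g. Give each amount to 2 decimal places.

cellobiose 5.39 g; ammonium chloride 3.01 g; ammonium nitrate 241.56 mg; glucose 5.57 g

Target volume = 449 mL = 0.449 L.
cellobiose: 12 g/L × 0.449 L = 5.39 g
ammonium chloride: 6.71 g/L × 0.449 L = 3.01 g
ammonium nitrate: 0.538 g/L × 0.449 L = 0.241562 g = 241.56 mg
glucose: 12.4 g/L × 0.449 L = 5.57 g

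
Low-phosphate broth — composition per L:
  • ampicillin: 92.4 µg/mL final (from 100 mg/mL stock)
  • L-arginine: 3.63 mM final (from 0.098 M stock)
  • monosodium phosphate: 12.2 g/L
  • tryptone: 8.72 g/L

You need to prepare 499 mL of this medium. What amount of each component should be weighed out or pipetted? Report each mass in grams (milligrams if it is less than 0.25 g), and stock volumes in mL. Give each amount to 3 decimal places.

Working volume: 499 mL = 0.499 L.
ampicillin: dilute stock: 92.4 µg/mL × 499 mL ÷ 100000 µg/mL = 0.461 mL
L-arginine: C1V1 = C2V2 → 3.63 mM × 499 mL ÷ 98 mM = 18.483 mL
monosodium phosphate: 12.2 g/L × 0.499 L = 6.088 g
tryptone: 8.72 g/L × 0.499 L = 4.351 g

ampicillin 0.461 mL; L-arginine 18.483 mL; monosodium phosphate 6.088 g; tryptone 4.351 g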